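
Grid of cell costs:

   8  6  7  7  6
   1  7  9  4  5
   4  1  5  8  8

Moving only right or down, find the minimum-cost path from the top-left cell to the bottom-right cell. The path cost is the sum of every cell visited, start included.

35

Best path: [0,0] -> [1,0] -> [2,0] -> [2,1] -> [2,2] -> [2,3] -> [2,4]
Cost: 8 + 1 + 4 + 1 + 5 + 8 + 8 = 35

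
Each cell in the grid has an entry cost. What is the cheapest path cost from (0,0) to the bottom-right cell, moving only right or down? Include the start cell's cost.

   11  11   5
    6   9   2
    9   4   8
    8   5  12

47

Cheapest: r0c0→r1c0→r1c1→r2c1→r3c1→r3c2
  11 + 6 + 9 + 4 + 5 + 12 = 47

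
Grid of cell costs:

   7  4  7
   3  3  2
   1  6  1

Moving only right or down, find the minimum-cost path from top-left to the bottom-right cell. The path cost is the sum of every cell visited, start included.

One optimal route is (0,0) → (1,0) → (1,1) → (1,2) → (2,2).
Its cost is 7 + 3 + 3 + 2 + 1 = 16.

16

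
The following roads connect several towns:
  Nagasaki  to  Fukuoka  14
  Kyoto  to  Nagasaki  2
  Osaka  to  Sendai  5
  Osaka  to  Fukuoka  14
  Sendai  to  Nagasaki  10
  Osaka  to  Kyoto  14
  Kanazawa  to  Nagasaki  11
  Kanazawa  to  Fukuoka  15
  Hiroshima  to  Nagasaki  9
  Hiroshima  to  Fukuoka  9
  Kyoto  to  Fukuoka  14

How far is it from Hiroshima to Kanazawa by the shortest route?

A few of the Hiroshima→Kanazawa routes:
Hiroshima→Nagasaki→Kanazawa: 9 + 11 = 20
Hiroshima→Fukuoka→Kanazawa: 9 + 15 = 24
Hiroshima→Fukuoka→Nagasaki→Kanazawa: 9 + 14 + 11 = 34
The minimum is 20.

20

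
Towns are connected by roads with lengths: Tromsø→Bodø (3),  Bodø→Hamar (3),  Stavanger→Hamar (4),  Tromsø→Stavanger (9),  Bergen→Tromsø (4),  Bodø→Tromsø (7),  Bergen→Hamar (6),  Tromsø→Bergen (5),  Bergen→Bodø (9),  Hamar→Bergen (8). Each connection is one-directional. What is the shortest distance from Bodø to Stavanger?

Paths from Bodø to Stavanger:
Bodø → Hamar → Bergen → Tromsø → Stavanger: 3 + 8 + 4 + 9 = 24
Bodø → Tromsø → Stavanger: 7 + 9 = 16
Best route has total 16.

16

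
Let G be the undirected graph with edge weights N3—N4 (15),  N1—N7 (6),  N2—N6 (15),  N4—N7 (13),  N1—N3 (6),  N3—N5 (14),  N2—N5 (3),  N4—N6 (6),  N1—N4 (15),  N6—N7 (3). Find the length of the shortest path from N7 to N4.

Some routes from N7 to N4:
N7→N4: 13
N7→N1→N4: 6 + 15 = 21
N7→N6→N4: 3 + 6 = 9
Best route has total 9.

9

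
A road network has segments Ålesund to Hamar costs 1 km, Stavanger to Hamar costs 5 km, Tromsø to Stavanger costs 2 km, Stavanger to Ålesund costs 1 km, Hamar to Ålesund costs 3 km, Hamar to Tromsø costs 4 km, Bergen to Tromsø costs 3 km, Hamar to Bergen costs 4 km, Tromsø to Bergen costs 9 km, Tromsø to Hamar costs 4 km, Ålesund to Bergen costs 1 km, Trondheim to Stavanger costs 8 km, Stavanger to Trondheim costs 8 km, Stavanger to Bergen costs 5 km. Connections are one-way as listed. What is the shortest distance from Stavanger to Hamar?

Candidate routes:
Stavanger→Hamar: 5
Stavanger→Ålesund→Bergen→Tromsø→Hamar: 1 + 1 + 3 + 4 = 9
Stavanger→Bergen→Tromsø→Hamar: 5 + 3 + 4 = 12
Stavanger→Ålesund→Hamar: 1 + 1 = 2
Best route has total 2 km.

2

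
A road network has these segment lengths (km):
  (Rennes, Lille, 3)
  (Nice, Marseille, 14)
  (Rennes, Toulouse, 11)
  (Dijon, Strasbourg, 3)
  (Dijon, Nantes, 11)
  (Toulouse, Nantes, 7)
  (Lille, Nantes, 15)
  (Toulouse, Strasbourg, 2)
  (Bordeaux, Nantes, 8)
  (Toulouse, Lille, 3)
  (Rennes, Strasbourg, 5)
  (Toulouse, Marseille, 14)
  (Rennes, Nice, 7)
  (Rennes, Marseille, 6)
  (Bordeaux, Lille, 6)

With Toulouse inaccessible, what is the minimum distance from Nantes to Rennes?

Routes from Nantes to Rennes avoiding Toulouse:
Nantes → Dijon → Strasbourg → Rennes: 11 + 3 + 5 = 19
Nantes → Bordeaux → Lille → Rennes: 8 + 6 + 3 = 17
Nantes → Lille → Rennes: 15 + 3 = 18
The minimum is 17 km.

17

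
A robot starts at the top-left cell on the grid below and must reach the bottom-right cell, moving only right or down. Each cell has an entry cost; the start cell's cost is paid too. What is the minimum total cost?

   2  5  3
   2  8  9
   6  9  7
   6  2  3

Take [0,0] -> [1,0] -> [2,0] -> [3,0] -> [3,1] -> [3,2] for a total of 2 + 2 + 6 + 6 + 2 + 3 = 21.
(Top row then right column would cost 29.)

21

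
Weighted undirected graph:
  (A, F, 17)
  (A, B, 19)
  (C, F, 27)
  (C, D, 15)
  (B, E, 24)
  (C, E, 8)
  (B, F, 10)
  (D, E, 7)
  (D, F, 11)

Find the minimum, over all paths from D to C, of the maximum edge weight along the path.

8

A few of the D→C routes:
D → F → B → E → C: max(11, 10, 24, 8) = 24
D → E → C: max(7, 8) = 8
D → C: max(15) = 15
Smallest bottleneck: 8.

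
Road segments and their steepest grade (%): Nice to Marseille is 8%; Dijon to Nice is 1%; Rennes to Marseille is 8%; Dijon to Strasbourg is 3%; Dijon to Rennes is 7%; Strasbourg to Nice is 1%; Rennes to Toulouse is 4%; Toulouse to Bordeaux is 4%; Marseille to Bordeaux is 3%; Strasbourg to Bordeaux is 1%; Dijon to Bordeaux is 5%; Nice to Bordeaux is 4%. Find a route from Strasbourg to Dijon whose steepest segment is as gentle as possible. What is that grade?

Checking several routes:
Strasbourg-Bordeaux-Toulouse-Rennes-Dijon: max(1, 4, 4, 7) = 7
Strasbourg-Nice-Dijon: max(1, 1) = 1
Strasbourg-Dijon: max(3) = 3
Strasbourg-Nice-Bordeaux-Dijon: max(1, 4, 5) = 5
Strasbourg-Bordeaux-Dijon: max(1, 5) = 5
Strasbourg-Bordeaux-Nice-Dijon: max(1, 4, 1) = 4
Best route has worst link 1%.

1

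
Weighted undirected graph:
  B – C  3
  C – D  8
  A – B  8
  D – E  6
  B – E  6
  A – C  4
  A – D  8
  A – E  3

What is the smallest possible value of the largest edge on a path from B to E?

4

Comparing a few candidate routes:
B-C-D-E: max(3, 8, 6) = 8
B-C-A-E: max(3, 4, 3) = 4
B-C-D-A-E: max(3, 8, 8, 3) = 8
B-E: max(6) = 6
B-C-A-D-E: max(3, 4, 8, 6) = 8
Best route has worst link 4.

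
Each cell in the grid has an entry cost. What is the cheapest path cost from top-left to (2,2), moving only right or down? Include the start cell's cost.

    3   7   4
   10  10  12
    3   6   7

29

Best path: [0,0] -> [1,0] -> [2,0] -> [2,1] -> [2,2]
Cost: 3 + 10 + 3 + 6 + 7 = 29
For comparison, the top-then-right route costs 33.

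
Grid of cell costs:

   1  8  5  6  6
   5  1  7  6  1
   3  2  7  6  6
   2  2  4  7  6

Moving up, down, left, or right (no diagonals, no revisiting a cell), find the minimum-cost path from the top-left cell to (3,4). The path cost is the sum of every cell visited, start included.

Best path: [0,0] → [1,0] → [1,1] → [2,1] → [3,1] → [3,2] → [3,3] → [3,4]
Cost: 1 + 5 + 1 + 2 + 2 + 4 + 7 + 6 = 28

28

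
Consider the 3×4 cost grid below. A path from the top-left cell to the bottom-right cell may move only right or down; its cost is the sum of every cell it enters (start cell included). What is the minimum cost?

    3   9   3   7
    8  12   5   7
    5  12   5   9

Take [0,0] → [0,1] → [0,2] → [1,2] → [2,2] → [2,3] for a total of 3 + 9 + 3 + 5 + 5 + 9 = 34.

34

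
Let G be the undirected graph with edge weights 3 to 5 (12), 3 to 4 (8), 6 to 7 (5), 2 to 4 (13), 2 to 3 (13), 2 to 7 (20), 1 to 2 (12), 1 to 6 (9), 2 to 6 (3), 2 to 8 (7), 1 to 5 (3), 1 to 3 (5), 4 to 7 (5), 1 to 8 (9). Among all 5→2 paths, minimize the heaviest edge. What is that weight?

8

Some routes from 5 to 2:
5 → 1 → 8 → 2: max(3, 9, 7) = 9
5 → 1 → 3 → 4 → 7 → 6 → 2: max(3, 5, 8, 5, 5, 3) = 8
5 → 1 → 6 → 2: max(3, 9, 3) = 9
Best route has worst link 8.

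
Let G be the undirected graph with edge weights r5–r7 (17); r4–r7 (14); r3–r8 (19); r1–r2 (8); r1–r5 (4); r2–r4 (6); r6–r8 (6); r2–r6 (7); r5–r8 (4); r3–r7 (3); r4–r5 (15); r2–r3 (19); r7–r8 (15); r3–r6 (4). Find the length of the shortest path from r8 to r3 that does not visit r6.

Some routes from r8 to r3 avoiding r6:
r8-r7-r3: 15 + 3 = 18
r8-r3: 19
r8-r5-r7-r3: 4 + 17 + 3 = 24
r8-r5-r1-r2-r3: 4 + 4 + 8 + 19 = 35
The minimum is 18.

18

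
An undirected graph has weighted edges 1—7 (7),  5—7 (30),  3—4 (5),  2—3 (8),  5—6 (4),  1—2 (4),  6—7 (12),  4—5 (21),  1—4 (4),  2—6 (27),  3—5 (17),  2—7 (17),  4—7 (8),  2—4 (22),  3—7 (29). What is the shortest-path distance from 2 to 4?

8

Some routes from 2 to 4:
2 -> 1 -> 4: 4 + 4 = 8
2 -> 3 -> 4: 8 + 5 = 13
2 -> 1 -> 7 -> 4: 4 + 7 + 8 = 19
2 -> 7 -> 4: 17 + 8 = 25
2 -> 4: 22
Shortest: 8.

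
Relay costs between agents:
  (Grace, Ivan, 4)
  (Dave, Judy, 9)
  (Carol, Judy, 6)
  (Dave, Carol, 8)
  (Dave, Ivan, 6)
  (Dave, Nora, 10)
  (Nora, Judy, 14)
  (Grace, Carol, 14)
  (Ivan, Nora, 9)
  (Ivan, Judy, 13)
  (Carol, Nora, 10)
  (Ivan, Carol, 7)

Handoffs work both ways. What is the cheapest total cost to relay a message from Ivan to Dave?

6

Some routes from Ivan to Dave:
Ivan - Carol - Judy - Dave: 7 + 6 + 9 = 22
Ivan - Carol - Dave: 7 + 8 = 15
Ivan - Dave: 6
Ivan - Nora - Dave: 9 + 10 = 19
Ivan - Judy - Dave: 13 + 9 = 22
Best route has total 6.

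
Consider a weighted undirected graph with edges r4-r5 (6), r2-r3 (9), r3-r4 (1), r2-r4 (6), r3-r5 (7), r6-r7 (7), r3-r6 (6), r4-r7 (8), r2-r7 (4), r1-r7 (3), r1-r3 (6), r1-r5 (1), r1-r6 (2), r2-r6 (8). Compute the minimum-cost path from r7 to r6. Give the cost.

A few of the r7→r6 routes:
r7 -> r1 -> r6: 3 + 2 = 5
r7 -> r6: 7
r7 -> r2 -> r6: 4 + 8 = 12
Best route has total 5.

5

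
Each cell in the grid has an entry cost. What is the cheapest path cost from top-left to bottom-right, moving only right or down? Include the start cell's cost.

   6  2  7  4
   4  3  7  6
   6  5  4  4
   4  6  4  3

27

One optimal route is r0c0 -> r0c1 -> r1c1 -> r2c1 -> r2c2 -> r2c3 -> r3c3.
Its cost is 6 + 2 + 3 + 5 + 4 + 4 + 3 = 27.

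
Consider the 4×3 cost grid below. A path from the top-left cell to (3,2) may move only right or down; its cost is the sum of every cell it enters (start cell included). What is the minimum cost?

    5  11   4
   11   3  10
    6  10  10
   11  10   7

46

One optimal route is [0,0] -> [0,1] -> [1,1] -> [1,2] -> [2,2] -> [3,2].
Its cost is 5 + 11 + 3 + 10 + 10 + 7 = 46.
(Top row then right column would cost 47.)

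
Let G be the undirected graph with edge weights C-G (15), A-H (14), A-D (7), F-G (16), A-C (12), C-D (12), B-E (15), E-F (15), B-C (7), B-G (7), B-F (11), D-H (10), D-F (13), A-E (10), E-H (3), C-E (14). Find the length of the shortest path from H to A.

13

A few of the H→A routes:
H -> D -> C -> A: 10 + 12 + 12 = 34
H -> E -> A: 3 + 10 = 13
H -> E -> C -> A: 3 + 14 + 12 = 29
H -> D -> A: 10 + 7 = 17
H -> A: 14
Shortest: 13.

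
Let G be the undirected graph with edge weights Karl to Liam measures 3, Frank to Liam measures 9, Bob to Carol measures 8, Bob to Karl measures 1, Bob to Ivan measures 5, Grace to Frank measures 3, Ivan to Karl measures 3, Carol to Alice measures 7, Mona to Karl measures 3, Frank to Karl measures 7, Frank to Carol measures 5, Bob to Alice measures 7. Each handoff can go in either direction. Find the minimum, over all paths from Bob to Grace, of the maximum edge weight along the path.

Comparing a few candidate routes:
Bob → Ivan → Karl → Liam → Frank → Grace: max(5, 3, 3, 9, 3) = 9
Bob → Karl → Frank → Grace: max(1, 7, 3) = 7
Bob → Alice → Carol → Frank → Grace: max(7, 7, 5, 3) = 7
Bob → Ivan → Karl → Frank → Grace: max(5, 3, 7, 3) = 7
Bob → Carol → Frank → Grace: max(8, 5, 3) = 8
Smallest bottleneck: 7.

7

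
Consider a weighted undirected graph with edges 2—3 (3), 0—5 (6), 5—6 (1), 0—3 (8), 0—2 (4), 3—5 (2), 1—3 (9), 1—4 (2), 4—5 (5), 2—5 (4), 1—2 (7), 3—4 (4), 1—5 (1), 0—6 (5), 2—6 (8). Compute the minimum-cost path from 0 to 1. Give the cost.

7

A few of the 0→1 routes:
0→6→5→1: 5 + 1 + 1 = 7
0→5→1: 6 + 1 = 7
0→2→5→1: 4 + 4 + 1 = 9
Shortest: 7.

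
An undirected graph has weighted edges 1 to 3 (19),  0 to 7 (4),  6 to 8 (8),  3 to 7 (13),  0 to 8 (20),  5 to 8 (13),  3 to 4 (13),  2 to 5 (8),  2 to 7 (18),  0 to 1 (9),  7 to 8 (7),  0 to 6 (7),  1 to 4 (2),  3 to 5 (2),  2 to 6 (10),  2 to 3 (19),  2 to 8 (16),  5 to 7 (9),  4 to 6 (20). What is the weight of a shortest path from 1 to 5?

17

Comparing a few candidate routes:
1 - 3 - 5: 19 + 2 = 21
1 - 0 - 7 - 5: 9 + 4 + 9 = 22
1 - 0 - 7 - 8 - 5: 9 + 4 + 7 + 13 = 33
1 - 4 - 3 - 5: 2 + 13 + 2 = 17
1 - 0 - 7 - 3 - 5: 9 + 4 + 13 + 2 = 28
Best route has total 17.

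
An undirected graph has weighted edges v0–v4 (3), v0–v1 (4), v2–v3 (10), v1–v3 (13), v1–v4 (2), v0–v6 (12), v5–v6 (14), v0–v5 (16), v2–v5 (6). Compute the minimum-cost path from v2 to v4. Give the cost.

25

A few of the v2→v4 routes:
v2 → v5 → v0 → v1 → v4: 6 + 16 + 4 + 2 = 28
v2 → v3 → v1 → v4: 10 + 13 + 2 = 25
v2 → v5 → v0 → v4: 6 + 16 + 3 = 25
The minimum is 25.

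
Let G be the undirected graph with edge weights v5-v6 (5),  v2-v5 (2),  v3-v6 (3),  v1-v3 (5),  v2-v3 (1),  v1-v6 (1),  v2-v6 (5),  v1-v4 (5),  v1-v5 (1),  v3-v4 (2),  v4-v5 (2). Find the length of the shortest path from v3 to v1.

4

Checking several routes:
v3 -> v4 -> v5 -> v1: 2 + 2 + 1 = 5
v3 -> v6 -> v1: 3 + 1 = 4
v3 -> v4 -> v1: 2 + 5 = 7
v3 -> v1: 5
v3 -> v2 -> v5 -> v1: 1 + 2 + 1 = 4
Shortest: 4.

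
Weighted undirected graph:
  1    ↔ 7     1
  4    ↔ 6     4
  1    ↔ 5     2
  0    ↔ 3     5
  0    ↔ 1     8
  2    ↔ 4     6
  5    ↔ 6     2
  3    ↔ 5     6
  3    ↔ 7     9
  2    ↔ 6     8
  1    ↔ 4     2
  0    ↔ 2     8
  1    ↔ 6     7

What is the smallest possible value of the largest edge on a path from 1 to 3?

Some routes from 1 to 3:
1 - 5 - 3: max(2, 6) = 6
1 - 4 - 6 - 5 - 3: max(2, 4, 2, 6) = 6
1 - 6 - 5 - 3: max(7, 2, 6) = 7
1 - 4 - 2 - 6 - 5 - 3: max(2, 6, 8, 2, 6) = 8
The minimum achievable maximum is 6.

6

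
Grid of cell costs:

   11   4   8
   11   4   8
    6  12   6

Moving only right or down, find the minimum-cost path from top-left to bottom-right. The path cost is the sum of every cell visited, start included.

33

Path r0c0 → r0c1 → r1c1 → r1c2 → r2c2: 11 + 4 + 4 + 8 + 6 = 33.
For comparison, the top-then-right route costs 37.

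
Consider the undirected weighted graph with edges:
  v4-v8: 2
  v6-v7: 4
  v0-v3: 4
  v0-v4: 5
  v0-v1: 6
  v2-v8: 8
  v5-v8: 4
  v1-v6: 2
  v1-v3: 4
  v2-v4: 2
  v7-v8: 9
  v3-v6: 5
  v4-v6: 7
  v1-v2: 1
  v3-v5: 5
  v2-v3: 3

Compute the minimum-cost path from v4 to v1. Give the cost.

Some routes from v4 to v1:
v4 → v0 → v1: 5 + 6 = 11
v4 → v2 → v3 → v6 → v1: 2 + 3 + 5 + 2 = 12
v4 → v8 → v2 → v1: 2 + 8 + 1 = 11
v4 → v6 → v1: 7 + 2 = 9
v4 → v2 → v1: 2 + 1 = 3
v4 → v2 → v3 → v1: 2 + 3 + 4 = 9
The minimum is 3.

3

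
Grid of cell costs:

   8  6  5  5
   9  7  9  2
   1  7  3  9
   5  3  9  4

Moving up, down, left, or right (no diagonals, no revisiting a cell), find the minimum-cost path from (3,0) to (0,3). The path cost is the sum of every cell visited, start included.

32

Cheapest: [3,0]→[2,0]→[2,1]→[2,2]→[1,2]→[1,3]→[0,3]
  5 + 1 + 7 + 3 + 9 + 2 + 5 = 32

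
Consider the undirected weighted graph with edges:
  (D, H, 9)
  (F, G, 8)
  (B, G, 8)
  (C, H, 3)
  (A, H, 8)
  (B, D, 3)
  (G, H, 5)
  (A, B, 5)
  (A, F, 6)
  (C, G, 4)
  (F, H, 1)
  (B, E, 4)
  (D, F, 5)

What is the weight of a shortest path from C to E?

Checking several routes:
C-H-A-B-E: 3 + 8 + 5 + 4 = 20
C-H-F-A-B-E: 3 + 1 + 6 + 5 + 4 = 19
C-G-B-E: 4 + 8 + 4 = 16
C-H-D-B-E: 3 + 9 + 3 + 4 = 19
C-H-F-D-B-E: 3 + 1 + 5 + 3 + 4 = 16
Shortest: 16.

16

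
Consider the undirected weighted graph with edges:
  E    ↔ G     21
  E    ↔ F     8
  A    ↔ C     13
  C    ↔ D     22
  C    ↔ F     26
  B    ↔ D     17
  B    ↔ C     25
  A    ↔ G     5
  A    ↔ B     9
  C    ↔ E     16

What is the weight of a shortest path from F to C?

Routes from F to C:
F → E → G → A → B → D → C: 8 + 21 + 5 + 9 + 17 + 22 = 82
F → E → C: 8 + 16 = 24
F → E → G → A → C: 8 + 21 + 5 + 13 = 47
F → C: 26
F → E → G → A → B → C: 8 + 21 + 5 + 9 + 25 = 68
The minimum is 24.

24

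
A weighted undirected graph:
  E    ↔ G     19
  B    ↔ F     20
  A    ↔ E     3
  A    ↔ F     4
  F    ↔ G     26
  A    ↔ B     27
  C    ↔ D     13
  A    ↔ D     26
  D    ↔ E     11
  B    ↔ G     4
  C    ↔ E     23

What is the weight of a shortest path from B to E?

23

Checking several routes:
B-A-E: 27 + 3 = 30
B-F-A-E: 20 + 4 + 3 = 27
B-G-F-A-E: 4 + 26 + 4 + 3 = 37
B-G-E: 4 + 19 = 23
B-F-A-D-E: 20 + 4 + 26 + 11 = 61
Best route has total 23.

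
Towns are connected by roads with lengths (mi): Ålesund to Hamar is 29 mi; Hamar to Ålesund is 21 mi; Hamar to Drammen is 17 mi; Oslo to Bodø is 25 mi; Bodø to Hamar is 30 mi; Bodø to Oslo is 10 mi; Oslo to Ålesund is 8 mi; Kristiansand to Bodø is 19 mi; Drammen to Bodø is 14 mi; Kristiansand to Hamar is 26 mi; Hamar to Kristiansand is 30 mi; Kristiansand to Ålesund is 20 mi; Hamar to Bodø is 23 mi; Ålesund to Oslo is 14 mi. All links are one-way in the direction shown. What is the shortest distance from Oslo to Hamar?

37

Routes from Oslo to Hamar:
Oslo-Ålesund-Hamar: 8 + 29 = 37
Oslo-Bodø-Hamar: 25 + 30 = 55
Shortest: 37 mi.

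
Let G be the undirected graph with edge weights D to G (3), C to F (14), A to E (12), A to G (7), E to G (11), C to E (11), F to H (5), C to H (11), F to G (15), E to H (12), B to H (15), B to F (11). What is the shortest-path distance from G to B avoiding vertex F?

38

Paths from G to B avoiding F:
G-E-H-B: 11 + 12 + 15 = 38
G-A-E-C-H-B: 7 + 12 + 11 + 11 + 15 = 56
G-E-C-H-B: 11 + 11 + 11 + 15 = 48
G-A-E-H-B: 7 + 12 + 12 + 15 = 46
The minimum is 38.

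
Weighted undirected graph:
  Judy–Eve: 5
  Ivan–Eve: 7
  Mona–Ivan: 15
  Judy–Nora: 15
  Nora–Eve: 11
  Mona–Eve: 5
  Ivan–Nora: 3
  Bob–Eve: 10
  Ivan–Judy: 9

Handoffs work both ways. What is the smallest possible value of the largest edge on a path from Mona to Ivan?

Comparing a few candidate routes:
Mona → Eve → Nora → Ivan: max(5, 11, 3) = 11
Mona → Eve → Ivan: max(5, 7) = 7
Mona → Eve → Judy → Nora → Ivan: max(5, 5, 15, 3) = 15
Mona → Eve → Judy → Ivan: max(5, 5, 9) = 9
The minimum achievable maximum is 7.

7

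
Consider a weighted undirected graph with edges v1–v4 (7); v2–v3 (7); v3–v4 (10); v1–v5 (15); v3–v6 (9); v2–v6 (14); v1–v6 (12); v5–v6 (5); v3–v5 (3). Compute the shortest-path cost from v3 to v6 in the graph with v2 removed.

Paths from v3 to v6 avoiding v2:
v3 -> v5 -> v6: 3 + 5 = 8
v3 -> v4 -> v1 -> v6: 10 + 7 + 12 = 29
v3 -> v5 -> v1 -> v6: 3 + 15 + 12 = 30
v3 -> v4 -> v1 -> v5 -> v6: 10 + 7 + 15 + 5 = 37
v3 -> v6: 9
Best route has total 8.

8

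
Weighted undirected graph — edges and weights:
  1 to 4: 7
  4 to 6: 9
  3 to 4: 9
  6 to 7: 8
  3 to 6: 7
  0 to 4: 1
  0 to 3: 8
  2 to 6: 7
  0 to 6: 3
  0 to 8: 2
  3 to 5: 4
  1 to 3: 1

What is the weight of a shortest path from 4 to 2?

A few of the 4→2 routes:
4 - 1 - 3 - 6 - 2: 7 + 1 + 7 + 7 = 22
4 - 0 - 6 - 2: 1 + 3 + 7 = 11
4 - 3 - 6 - 2: 9 + 7 + 7 = 23
4 - 6 - 2: 9 + 7 = 16
4 - 0 - 3 - 6 - 2: 1 + 8 + 7 + 7 = 23
Best route has total 11.

11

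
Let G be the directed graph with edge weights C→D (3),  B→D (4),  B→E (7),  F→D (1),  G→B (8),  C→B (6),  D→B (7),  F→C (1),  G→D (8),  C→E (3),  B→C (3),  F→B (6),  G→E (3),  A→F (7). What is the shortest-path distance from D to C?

10

Candidate routes:
D→B→C: 7 + 3 = 10
The minimum is 10.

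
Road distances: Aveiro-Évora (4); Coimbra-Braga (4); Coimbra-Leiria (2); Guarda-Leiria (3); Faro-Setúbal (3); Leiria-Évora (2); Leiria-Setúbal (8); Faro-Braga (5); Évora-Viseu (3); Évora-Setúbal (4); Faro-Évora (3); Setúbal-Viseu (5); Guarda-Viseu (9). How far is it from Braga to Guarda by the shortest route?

9

A few of the Braga→Guarda routes:
Braga-Coimbra-Leiria-Guarda: 4 + 2 + 3 = 9
Braga-Faro-Setúbal-Évora-Leiria-Guarda: 5 + 3 + 4 + 2 + 3 = 17
Braga-Faro-Évora-Leiria-Guarda: 5 + 3 + 2 + 3 = 13
Best route has total 9.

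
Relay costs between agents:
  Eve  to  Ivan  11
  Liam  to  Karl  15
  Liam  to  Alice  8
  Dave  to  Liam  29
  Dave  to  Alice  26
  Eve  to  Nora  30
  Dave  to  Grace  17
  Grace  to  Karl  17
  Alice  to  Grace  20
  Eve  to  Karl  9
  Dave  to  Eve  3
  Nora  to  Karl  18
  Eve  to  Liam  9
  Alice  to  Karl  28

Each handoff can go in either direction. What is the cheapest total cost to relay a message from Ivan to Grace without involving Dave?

37

Checking several routes:
Ivan→Eve→Liam→Alice→Grace: 11 + 9 + 8 + 20 = 48
Ivan→Eve→Liam→Karl→Grace: 11 + 9 + 15 + 17 = 52
Ivan→Eve→Karl→Liam→Alice→Grace: 11 + 9 + 15 + 8 + 20 = 63
Ivan→Eve→Karl→Grace: 11 + 9 + 17 = 37
Best route has total 37.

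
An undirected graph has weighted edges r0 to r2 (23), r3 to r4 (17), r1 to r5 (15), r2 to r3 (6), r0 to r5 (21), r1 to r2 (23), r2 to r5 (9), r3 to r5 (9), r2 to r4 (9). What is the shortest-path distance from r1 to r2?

23

Checking several routes:
r1 - r5 - r3 - r2: 15 + 9 + 6 = 30
r1 - r5 - r2: 15 + 9 = 24
r1 - r2: 23
Shortest: 23.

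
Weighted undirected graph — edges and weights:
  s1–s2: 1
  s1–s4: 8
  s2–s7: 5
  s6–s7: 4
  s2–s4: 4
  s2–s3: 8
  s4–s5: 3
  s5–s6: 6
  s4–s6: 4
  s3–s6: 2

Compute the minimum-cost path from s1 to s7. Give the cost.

Checking several routes:
s1 - s2 - s4 - s6 - s7: 1 + 4 + 4 + 4 = 13
s1 - s2 - s3 - s6 - s7: 1 + 8 + 2 + 4 = 15
s1 - s2 - s7: 1 + 5 = 6
s1 - s4 - s6 - s7: 8 + 4 + 4 = 16
s1 - s4 - s2 - s7: 8 + 4 + 5 = 17
Shortest: 6.

6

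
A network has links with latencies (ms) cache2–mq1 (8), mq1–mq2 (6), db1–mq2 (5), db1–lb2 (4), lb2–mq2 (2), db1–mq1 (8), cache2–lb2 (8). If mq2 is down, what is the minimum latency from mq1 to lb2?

12

Routes from mq1 to lb2 avoiding mq2:
mq1 - cache2 - lb2: 8 + 8 = 16
mq1 - db1 - lb2: 8 + 4 = 12
The minimum is 12 ms.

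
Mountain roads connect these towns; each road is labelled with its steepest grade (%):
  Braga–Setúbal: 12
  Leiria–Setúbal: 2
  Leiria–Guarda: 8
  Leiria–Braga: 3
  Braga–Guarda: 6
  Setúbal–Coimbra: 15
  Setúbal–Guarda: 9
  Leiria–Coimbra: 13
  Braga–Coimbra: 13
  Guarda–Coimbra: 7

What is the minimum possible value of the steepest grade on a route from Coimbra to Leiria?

Some routes from Coimbra to Leiria:
Coimbra → Guarda → Leiria: max(7, 8) = 8
Coimbra → Guarda → Braga → Setúbal → Leiria: max(7, 6, 12, 2) = 12
Coimbra → Guarda → Setúbal → Braga → Leiria: max(7, 9, 12, 3) = 12
Coimbra → Leiria: max(13) = 13
Coimbra → Guarda → Setúbal → Leiria: max(7, 9, 2) = 9
Coimbra → Guarda → Braga → Leiria: max(7, 6, 3) = 7
Best route has worst link 7%.

7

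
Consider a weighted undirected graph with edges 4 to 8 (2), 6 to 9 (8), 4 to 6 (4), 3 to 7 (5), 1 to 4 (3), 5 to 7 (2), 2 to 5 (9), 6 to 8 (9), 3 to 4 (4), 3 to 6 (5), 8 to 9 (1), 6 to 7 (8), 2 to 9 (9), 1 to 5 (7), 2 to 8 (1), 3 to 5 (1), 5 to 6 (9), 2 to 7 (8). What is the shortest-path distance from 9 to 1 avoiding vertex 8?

Checking several routes:
9 → 6 → 5 → 1: 8 + 9 + 7 = 24
9 → 6 → 4 → 1: 8 + 4 + 3 = 15
9 → 6 → 4 → 3 → 5 → 1: 8 + 4 + 4 + 1 + 7 = 24
9 → 6 → 3 → 5 → 1: 8 + 5 + 1 + 7 = 21
9 → 2 → 5 → 1: 9 + 9 + 7 = 25
9 → 6 → 3 → 4 → 1: 8 + 5 + 4 + 3 = 20
Shortest: 15.

15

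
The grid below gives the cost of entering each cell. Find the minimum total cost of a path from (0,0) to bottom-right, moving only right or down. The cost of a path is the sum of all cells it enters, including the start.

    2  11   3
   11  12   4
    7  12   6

Take r0c0 → r0c1 → r0c2 → r1c2 → r2c2 for a total of 2 + 11 + 3 + 4 + 6 = 26.

26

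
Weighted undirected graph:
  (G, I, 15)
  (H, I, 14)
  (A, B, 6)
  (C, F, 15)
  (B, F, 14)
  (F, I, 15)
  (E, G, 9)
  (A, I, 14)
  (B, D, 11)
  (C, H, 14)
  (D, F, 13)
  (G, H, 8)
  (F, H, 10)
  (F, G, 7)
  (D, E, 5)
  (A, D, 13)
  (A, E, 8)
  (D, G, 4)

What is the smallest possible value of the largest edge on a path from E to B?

Comparing a few candidate routes:
E -> D -> B: max(5, 11) = 11
E -> A -> B: max(8, 6) = 8
E -> G -> D -> B: max(9, 4, 11) = 11
The minimum achievable maximum is 8.

8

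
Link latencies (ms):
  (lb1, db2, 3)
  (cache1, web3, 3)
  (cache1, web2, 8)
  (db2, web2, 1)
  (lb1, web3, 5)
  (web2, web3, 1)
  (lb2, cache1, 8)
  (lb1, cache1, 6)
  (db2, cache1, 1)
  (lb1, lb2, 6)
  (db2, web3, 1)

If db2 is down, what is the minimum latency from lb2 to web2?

12

Comparing a few candidate routes:
lb2 -> cache1 -> web2: 8 + 8 = 16
lb2 -> lb1 -> cache1 -> web3 -> web2: 6 + 6 + 3 + 1 = 16
lb2 -> cache1 -> web3 -> web2: 8 + 3 + 1 = 12
lb2 -> lb1 -> web3 -> web2: 6 + 5 + 1 = 12
The minimum is 12 ms.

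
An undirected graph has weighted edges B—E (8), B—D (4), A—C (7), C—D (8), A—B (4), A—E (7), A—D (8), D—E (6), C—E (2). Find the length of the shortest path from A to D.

8

Comparing a few candidate routes:
A→C→E→D: 7 + 2 + 6 = 15
A→E→D: 7 + 6 = 13
A→E→C→D: 7 + 2 + 8 = 17
A→B→D: 4 + 4 = 8
A→D: 8
A→C→D: 7 + 8 = 15
Shortest: 8.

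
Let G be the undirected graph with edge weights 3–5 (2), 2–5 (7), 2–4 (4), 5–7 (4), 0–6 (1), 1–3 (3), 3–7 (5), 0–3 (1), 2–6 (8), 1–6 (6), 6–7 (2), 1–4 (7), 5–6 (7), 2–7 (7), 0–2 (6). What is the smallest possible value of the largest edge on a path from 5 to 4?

A few of the 5→4 routes:
5 -> 7 -> 6 -> 0 -> 2 -> 4: max(4, 2, 1, 6, 4) = 6
5 -> 3 -> 0 -> 2 -> 4: max(2, 1, 6, 4) = 6
5 -> 7 -> 3 -> 1 -> 6 -> 0 -> 2 -> 4: max(4, 5, 3, 6, 1, 6, 4) = 6
5 -> 7 -> 6 -> 1 -> 3 -> 0 -> 2 -> 4: max(4, 2, 6, 3, 1, 6, 4) = 6
5 -> 7 -> 3 -> 0 -> 2 -> 4: max(4, 5, 1, 6, 4) = 6
Best route has worst link 6.

6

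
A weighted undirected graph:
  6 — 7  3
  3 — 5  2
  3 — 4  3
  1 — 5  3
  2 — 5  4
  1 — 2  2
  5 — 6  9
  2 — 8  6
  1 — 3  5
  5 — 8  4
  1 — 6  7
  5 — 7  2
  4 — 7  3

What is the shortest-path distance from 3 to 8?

6

Comparing a few candidate routes:
3 -> 5 -> 8: 2 + 4 = 6
3 -> 5 -> 1 -> 2 -> 8: 2 + 3 + 2 + 6 = 13
3 -> 5 -> 2 -> 8: 2 + 4 + 6 = 12
3 -> 1 -> 5 -> 8: 5 + 3 + 4 = 12
3 -> 4 -> 7 -> 5 -> 8: 3 + 3 + 2 + 4 = 12
Shortest: 6.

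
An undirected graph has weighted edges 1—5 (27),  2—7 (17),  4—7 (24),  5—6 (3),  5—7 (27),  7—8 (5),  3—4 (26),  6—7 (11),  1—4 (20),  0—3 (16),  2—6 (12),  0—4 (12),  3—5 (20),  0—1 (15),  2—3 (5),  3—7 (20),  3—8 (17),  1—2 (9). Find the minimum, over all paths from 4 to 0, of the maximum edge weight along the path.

12

Some routes from 4 to 0:
4 - 1 - 2 - 7 - 8 - 3 - 0: max(20, 9, 17, 5, 17, 16) = 20
4 - 1 - 2 - 3 - 0: max(20, 9, 5, 16) = 20
4 - 0: max(12) = 12
4 - 1 - 0: max(20, 15) = 20
The minimum achievable maximum is 12.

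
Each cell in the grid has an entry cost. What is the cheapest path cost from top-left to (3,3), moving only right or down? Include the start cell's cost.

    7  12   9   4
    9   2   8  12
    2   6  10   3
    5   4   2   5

One optimal route is r0c0 -> r1c0 -> r2c0 -> r3c0 -> r3c1 -> r3c2 -> r3c3.
Its cost is 7 + 9 + 2 + 5 + 4 + 2 + 5 = 34.
For comparison, the top-then-right route costs 52.

34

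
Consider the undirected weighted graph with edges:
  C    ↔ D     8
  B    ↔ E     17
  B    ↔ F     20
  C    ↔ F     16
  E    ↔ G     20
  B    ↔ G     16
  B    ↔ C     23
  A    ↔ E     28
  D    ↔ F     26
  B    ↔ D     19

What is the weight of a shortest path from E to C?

Comparing a few candidate routes:
E - G - B - D - C: 20 + 16 + 19 + 8 = 63
E - B - C: 17 + 23 = 40
E - B - F - D - C: 17 + 20 + 26 + 8 = 71
E - G - B - C: 20 + 16 + 23 = 59
E - B - F - C: 17 + 20 + 16 = 53
E - B - D - C: 17 + 19 + 8 = 44
Shortest: 40.

40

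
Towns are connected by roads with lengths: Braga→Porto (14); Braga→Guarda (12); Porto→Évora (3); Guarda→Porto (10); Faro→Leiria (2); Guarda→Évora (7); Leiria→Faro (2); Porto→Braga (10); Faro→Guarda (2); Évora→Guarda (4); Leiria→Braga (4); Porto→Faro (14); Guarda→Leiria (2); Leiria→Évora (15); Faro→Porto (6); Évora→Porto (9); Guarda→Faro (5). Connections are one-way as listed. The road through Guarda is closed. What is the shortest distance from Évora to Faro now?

Paths from Évora to Faro avoiding Guarda:
Évora - Porto - Faro: 9 + 14 = 23
Best route has total 23.

23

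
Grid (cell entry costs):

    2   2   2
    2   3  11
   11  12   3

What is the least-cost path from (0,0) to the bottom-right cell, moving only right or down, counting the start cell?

One optimal route is (0,0) (0,1) (0,2) (1,2) (2,2).
Its cost is 2 + 2 + 2 + 11 + 3 = 20.

20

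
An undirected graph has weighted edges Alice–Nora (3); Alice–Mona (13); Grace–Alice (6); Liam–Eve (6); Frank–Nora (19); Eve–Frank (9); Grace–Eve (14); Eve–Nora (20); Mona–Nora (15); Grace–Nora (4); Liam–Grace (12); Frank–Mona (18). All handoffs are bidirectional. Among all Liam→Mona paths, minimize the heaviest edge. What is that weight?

13

Comparing a few candidate routes:
Liam -> Grace -> Nora -> Alice -> Mona: max(12, 4, 3, 13) = 13
Liam -> Grace -> Nora -> Mona: max(12, 4, 15) = 15
Liam -> Grace -> Alice -> Mona: max(12, 6, 13) = 13
Liam -> Eve -> Grace -> Alice -> Mona: max(6, 14, 6, 13) = 14
Liam -> Eve -> Grace -> Nora -> Alice -> Mona: max(6, 14, 4, 3, 13) = 14
Liam -> Grace -> Alice -> Nora -> Mona: max(12, 6, 3, 15) = 15
Smallest bottleneck: 13.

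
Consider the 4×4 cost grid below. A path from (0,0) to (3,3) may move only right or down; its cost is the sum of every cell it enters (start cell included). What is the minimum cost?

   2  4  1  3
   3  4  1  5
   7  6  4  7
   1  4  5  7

24

Best path: r0c0→r0c1→r0c2→r1c2→r2c2→r3c2→r3c3
Cost: 2 + 4 + 1 + 1 + 4 + 5 + 7 = 24
(Top row then right column would cost 29.)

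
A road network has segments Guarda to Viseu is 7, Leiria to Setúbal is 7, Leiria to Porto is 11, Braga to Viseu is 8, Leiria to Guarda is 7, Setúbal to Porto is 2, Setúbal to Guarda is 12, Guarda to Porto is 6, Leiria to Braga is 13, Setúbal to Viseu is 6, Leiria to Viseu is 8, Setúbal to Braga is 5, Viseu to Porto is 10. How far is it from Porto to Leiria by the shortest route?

9

Checking several routes:
Porto - Leiria: 11
Porto - Viseu - Leiria: 10 + 8 = 18
Porto - Setúbal - Leiria: 2 + 7 = 9
Porto - Guarda - Leiria: 6 + 7 = 13
Porto - Setúbal - Viseu - Leiria: 2 + 6 + 8 = 16
Shortest: 9.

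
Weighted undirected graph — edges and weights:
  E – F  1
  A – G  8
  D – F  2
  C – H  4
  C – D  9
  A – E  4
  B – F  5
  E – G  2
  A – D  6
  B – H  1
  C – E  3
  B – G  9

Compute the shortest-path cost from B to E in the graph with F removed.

8

Comparing a few candidate routes:
B - H - C - D - A - E: 1 + 4 + 9 + 6 + 4 = 24
B - G - E: 9 + 2 = 11
B - H - C - E: 1 + 4 + 3 = 8
B - G - A - E: 9 + 8 + 4 = 21
Best route has total 8.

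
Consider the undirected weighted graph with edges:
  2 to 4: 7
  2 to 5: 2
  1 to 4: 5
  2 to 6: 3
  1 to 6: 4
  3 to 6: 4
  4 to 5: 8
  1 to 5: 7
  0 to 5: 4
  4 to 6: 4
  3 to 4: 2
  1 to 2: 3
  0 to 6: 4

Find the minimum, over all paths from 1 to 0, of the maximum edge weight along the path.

4

Comparing a few candidate routes:
1 → 2 → 6 → 0: max(3, 3, 4) = 4
1 → 4 → 6 → 2 → 5 → 0: max(5, 4, 3, 2, 4) = 5
1 → 2 → 5 → 0: max(3, 2, 4) = 4
1 → 6 → 2 → 5 → 0: max(4, 3, 2, 4) = 4
1 → 6 → 0: max(4, 4) = 4
The minimum achievable maximum is 4.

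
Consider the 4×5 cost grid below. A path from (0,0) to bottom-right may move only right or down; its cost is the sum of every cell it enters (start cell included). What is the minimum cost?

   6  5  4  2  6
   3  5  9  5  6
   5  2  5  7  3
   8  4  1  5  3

29

One optimal route is (0,0) → (1,0) → (1,1) → (2,1) → (3,1) → (3,2) → (3,3) → (3,4).
Its cost is 6 + 3 + 5 + 2 + 4 + 1 + 5 + 3 = 29.
For comparison, the top-then-right route costs 35.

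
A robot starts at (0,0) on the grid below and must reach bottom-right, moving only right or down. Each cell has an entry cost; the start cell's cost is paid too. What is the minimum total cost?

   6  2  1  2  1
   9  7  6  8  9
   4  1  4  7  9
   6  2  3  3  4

28

Take (0,0)→(0,1)→(1,1)→(2,1)→(3,1)→(3,2)→(3,3)→(3,4) for a total of 6 + 2 + 7 + 1 + 2 + 3 + 3 + 4 = 28.
For comparison, the top-then-right route costs 34.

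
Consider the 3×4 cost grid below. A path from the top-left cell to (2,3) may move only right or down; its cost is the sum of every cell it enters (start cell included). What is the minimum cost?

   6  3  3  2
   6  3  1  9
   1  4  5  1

19

One optimal route is r0c0 -> r0c1 -> r0c2 -> r1c2 -> r2c2 -> r2c3.
Its cost is 6 + 3 + 3 + 1 + 5 + 1 = 19.
For comparison, the top-then-right route costs 24.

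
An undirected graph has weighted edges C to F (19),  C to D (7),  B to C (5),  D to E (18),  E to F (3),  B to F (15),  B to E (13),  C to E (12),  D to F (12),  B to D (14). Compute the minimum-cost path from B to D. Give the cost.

Some routes from B to D:
B - F - D: 15 + 12 = 27
B - E - F - D: 13 + 3 + 12 = 28
B - D: 14
B - C - D: 5 + 7 = 12
Shortest: 12.

12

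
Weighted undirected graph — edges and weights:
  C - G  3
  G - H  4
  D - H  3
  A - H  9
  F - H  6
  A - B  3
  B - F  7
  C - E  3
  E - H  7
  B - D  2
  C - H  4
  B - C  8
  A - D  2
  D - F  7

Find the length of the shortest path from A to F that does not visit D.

10

Checking several routes:
A→H→F: 9 + 6 = 15
A→B→F: 3 + 7 = 10
A→H→C→B→F: 9 + 4 + 8 + 7 = 28
A→B→C→G→H→F: 3 + 8 + 3 + 4 + 6 = 24
A→B→C→E→H→F: 3 + 8 + 3 + 7 + 6 = 27
A→B→C→H→F: 3 + 8 + 4 + 6 = 21
The minimum is 10.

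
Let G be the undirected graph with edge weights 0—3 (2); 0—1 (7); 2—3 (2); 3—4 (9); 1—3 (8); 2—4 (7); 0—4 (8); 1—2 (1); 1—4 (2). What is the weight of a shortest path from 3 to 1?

3

A few of the 3→1 routes:
3-0-4-1: 2 + 8 + 2 = 12
3-1: 8
3-4-1: 9 + 2 = 11
3-0-1: 2 + 7 = 9
3-2-1: 2 + 1 = 3
3-2-4-1: 2 + 7 + 2 = 11
The minimum is 3.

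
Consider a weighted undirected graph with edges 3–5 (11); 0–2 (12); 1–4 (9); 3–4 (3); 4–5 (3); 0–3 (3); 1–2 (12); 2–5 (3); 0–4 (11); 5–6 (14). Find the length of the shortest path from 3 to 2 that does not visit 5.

15

Candidate routes:
3→0→4→1→2: 3 + 11 + 9 + 12 = 35
3→4→1→2: 3 + 9 + 12 = 24
3→0→2: 3 + 12 = 15
3→4→0→2: 3 + 11 + 12 = 26
The minimum is 15.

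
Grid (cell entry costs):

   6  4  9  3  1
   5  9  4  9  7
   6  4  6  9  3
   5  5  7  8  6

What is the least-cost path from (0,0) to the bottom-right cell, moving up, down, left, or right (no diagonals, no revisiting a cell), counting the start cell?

39

One optimal route is (0,0) (0,1) (0,2) (0,3) (0,4) (1,4) (2,4) (3,4).
Its cost is 6 + 4 + 9 + 3 + 1 + 7 + 3 + 6 = 39.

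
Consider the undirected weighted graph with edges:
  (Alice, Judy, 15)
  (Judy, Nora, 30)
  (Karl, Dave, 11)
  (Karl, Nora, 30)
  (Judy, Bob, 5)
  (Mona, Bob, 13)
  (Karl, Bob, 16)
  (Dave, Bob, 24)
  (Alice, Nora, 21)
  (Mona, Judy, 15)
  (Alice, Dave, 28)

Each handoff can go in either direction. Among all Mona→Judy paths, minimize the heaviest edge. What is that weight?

Some routes from Mona to Judy:
Mona → Judy: max(15) = 15
Mona → Bob → Karl → Dave → Alice → Judy: max(13, 16, 11, 28, 15) = 28
Mona → Bob → Dave → Alice → Judy: max(13, 24, 28, 15) = 28
Mona → Bob → Judy: max(13, 5) = 13
The minimum achievable maximum is 13.

13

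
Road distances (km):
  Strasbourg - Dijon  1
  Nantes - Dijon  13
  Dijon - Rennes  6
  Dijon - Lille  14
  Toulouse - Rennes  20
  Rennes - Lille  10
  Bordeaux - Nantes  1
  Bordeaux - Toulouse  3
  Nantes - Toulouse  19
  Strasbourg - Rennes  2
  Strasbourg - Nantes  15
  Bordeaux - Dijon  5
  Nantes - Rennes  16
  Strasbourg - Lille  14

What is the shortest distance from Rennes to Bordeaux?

Comparing a few candidate routes:
Rennes-Dijon-Bordeaux: 6 + 5 = 11
Rennes-Strasbourg-Dijon-Bordeaux: 2 + 1 + 5 = 8
Rennes-Nantes-Bordeaux: 16 + 1 = 17
Shortest: 8 km.

8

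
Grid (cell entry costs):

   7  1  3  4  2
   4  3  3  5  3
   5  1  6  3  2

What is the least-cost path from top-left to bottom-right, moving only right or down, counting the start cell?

22

Take r0c0 r0c1 r0c2 r0c3 r0c4 r1c4 r2c4 for a total of 7 + 1 + 3 + 4 + 2 + 3 + 2 = 22.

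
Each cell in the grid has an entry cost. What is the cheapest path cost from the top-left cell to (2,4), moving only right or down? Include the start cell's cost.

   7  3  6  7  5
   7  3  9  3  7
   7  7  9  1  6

32

Take [0,0] -> [0,1] -> [1,1] -> [1,2] -> [1,3] -> [2,3] -> [2,4] for a total of 7 + 3 + 3 + 9 + 3 + 1 + 6 = 32.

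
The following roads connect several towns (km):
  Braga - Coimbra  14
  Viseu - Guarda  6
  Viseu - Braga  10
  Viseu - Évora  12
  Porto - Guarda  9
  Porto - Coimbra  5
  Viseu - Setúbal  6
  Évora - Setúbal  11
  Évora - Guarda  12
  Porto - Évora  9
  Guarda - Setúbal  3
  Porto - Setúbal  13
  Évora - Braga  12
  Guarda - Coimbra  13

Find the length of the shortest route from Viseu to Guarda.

6

Comparing a few candidate routes:
Viseu-Guarda: 6
Viseu-Setúbal-Guarda: 6 + 3 = 9
Viseu-Évora-Guarda: 12 + 12 = 24
Best route has total 6 km.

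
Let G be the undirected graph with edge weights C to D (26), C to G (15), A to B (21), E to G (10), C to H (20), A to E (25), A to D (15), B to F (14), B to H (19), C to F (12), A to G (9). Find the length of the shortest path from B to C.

Candidate routes:
B - A - D - C: 21 + 15 + 26 = 62
B - A - E - G - C: 21 + 25 + 10 + 15 = 71
B - H - C: 19 + 20 = 39
B - A - G - C: 21 + 9 + 15 = 45
B - F - C: 14 + 12 = 26
The minimum is 26.

26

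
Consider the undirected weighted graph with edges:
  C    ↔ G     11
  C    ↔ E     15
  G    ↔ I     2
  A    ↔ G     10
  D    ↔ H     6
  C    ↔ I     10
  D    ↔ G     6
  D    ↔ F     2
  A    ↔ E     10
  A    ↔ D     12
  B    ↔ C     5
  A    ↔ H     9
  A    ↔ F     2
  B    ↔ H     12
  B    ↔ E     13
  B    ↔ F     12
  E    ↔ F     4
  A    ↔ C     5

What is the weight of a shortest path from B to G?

Some routes from B to G:
B - C - A - F - D - G: 5 + 5 + 2 + 2 + 6 = 20
B - C - A - G: 5 + 5 + 10 = 20
B - C - I - G: 5 + 10 + 2 = 17
B - F - D - G: 12 + 2 + 6 = 20
B - C - G: 5 + 11 = 16
The minimum is 16.

16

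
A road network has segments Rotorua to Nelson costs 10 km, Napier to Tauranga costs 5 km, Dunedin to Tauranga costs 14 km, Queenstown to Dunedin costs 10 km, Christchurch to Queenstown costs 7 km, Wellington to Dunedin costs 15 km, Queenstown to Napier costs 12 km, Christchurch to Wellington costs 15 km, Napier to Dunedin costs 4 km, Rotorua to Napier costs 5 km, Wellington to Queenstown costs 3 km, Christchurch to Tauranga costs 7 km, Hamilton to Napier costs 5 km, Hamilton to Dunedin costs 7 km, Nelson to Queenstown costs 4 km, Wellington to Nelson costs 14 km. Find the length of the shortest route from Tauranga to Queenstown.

14

Checking several routes:
Tauranga -> Christchurch -> Wellington -> Queenstown: 7 + 15 + 3 = 25
Tauranga -> Christchurch -> Queenstown: 7 + 7 = 14
Tauranga -> Dunedin -> Queenstown: 14 + 10 = 24
Tauranga -> Napier -> Rotorua -> Nelson -> Queenstown: 5 + 5 + 10 + 4 = 24
Tauranga -> Napier -> Dunedin -> Queenstown: 5 + 4 + 10 = 19
Tauranga -> Napier -> Queenstown: 5 + 12 = 17
Best route has total 14 km.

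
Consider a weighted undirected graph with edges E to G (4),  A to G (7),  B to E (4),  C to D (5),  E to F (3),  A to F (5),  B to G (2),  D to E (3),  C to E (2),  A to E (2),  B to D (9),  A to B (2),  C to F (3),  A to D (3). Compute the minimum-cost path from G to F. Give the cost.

Checking several routes:
G→E→F: 4 + 3 = 7
G→B→E→F: 2 + 4 + 3 = 9
G→B→A→E→F: 2 + 2 + 2 + 3 = 9
Best route has total 7.

7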